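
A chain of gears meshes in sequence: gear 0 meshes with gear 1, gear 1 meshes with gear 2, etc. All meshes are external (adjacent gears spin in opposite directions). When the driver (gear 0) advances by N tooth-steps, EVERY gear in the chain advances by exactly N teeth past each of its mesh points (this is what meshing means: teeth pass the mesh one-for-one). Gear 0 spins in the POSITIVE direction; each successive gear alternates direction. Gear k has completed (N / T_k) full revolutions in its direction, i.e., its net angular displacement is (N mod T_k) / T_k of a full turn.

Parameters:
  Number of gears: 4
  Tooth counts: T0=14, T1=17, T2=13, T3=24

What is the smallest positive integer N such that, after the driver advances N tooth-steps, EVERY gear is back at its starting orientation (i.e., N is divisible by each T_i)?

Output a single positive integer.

Answer: 37128

Derivation:
Gear k returns to start when N is a multiple of T_k.
All gears at start simultaneously when N is a common multiple of [14, 17, 13, 24]; the smallest such N is lcm(14, 17, 13, 24).
Start: lcm = T0 = 14
Fold in T1=17: gcd(14, 17) = 1; lcm(14, 17) = 14 * 17 / 1 = 238 / 1 = 238
Fold in T2=13: gcd(238, 13) = 1; lcm(238, 13) = 238 * 13 / 1 = 3094 / 1 = 3094
Fold in T3=24: gcd(3094, 24) = 2; lcm(3094, 24) = 3094 * 24 / 2 = 74256 / 2 = 37128
Full cycle length = 37128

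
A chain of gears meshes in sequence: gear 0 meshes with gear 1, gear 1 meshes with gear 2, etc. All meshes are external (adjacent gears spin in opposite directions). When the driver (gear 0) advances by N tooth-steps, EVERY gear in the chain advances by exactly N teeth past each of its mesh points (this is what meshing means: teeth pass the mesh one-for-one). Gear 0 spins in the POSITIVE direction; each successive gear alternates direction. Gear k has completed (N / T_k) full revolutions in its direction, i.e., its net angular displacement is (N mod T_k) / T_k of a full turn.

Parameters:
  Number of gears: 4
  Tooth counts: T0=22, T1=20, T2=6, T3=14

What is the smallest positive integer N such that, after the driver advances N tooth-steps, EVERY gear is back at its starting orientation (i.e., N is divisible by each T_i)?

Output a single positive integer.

Gear k returns to start when N is a multiple of T_k.
All gears at start simultaneously when N is a common multiple of [22, 20, 6, 14]; the smallest such N is lcm(22, 20, 6, 14).
Start: lcm = T0 = 22
Fold in T1=20: gcd(22, 20) = 2; lcm(22, 20) = 22 * 20 / 2 = 440 / 2 = 220
Fold in T2=6: gcd(220, 6) = 2; lcm(220, 6) = 220 * 6 / 2 = 1320 / 2 = 660
Fold in T3=14: gcd(660, 14) = 2; lcm(660, 14) = 660 * 14 / 2 = 9240 / 2 = 4620
Full cycle length = 4620

Answer: 4620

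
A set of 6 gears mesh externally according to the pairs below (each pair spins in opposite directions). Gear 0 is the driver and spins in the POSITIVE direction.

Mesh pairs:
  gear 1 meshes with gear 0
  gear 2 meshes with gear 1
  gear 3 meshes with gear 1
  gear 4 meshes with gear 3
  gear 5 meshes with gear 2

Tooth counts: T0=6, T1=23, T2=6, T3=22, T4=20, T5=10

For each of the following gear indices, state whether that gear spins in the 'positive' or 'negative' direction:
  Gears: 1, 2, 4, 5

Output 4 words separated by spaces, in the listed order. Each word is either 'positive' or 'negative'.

Answer: negative positive negative negative

Derivation:
Gear 0 (driver): positive (depth 0)
  gear 1: meshes with gear 0 -> depth 1 -> negative (opposite of gear 0)
  gear 2: meshes with gear 1 -> depth 2 -> positive (opposite of gear 1)
  gear 3: meshes with gear 1 -> depth 2 -> positive (opposite of gear 1)
  gear 4: meshes with gear 3 -> depth 3 -> negative (opposite of gear 3)
  gear 5: meshes with gear 2 -> depth 3 -> negative (opposite of gear 2)
Queried indices 1, 2, 4, 5 -> negative, positive, negative, negative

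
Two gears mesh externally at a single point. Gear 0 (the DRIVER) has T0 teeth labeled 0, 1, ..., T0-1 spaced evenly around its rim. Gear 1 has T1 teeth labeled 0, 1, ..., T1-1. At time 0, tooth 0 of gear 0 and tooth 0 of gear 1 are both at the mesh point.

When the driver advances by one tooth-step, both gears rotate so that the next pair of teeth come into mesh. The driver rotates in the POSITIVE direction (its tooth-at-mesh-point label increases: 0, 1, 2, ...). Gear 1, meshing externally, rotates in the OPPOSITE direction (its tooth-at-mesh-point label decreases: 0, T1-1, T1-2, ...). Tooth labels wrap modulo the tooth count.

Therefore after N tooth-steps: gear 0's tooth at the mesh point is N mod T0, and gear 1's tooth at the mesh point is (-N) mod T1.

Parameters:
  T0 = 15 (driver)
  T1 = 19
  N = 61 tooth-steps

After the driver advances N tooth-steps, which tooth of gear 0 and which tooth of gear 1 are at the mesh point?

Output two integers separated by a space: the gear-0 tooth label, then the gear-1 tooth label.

Gear 0 (driver, T0=15): tooth at mesh = N mod T0
  61 = 4 * 15 + 1, so 61 mod 15 = 1
  gear 0 tooth = 1
Gear 1 (driven, T1=19): tooth at mesh = (-N) mod T1
  61 = 3 * 19 + 4, so 61 mod 19 = 4
  (-61) mod 19 = (-4) mod 19 = 19 - 4 = 15
Mesh after 61 steps: gear-0 tooth 1 meets gear-1 tooth 15

Answer: 1 15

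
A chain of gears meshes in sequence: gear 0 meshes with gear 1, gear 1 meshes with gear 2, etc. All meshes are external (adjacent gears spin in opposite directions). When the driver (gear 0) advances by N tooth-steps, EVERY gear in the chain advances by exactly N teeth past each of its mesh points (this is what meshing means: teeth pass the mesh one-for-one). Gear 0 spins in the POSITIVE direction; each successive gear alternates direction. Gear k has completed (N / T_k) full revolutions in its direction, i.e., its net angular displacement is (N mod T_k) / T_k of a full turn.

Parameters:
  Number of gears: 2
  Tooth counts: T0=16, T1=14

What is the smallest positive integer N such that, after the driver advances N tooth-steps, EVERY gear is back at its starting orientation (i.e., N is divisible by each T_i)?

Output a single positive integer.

Answer: 112

Derivation:
Gear k returns to start when N is a multiple of T_k.
All gears at start simultaneously when N is a common multiple of [16, 14]; the smallest such N is lcm(16, 14).
Start: lcm = T0 = 16
Fold in T1=14: gcd(16, 14) = 2; lcm(16, 14) = 16 * 14 / 2 = 224 / 2 = 112
Full cycle length = 112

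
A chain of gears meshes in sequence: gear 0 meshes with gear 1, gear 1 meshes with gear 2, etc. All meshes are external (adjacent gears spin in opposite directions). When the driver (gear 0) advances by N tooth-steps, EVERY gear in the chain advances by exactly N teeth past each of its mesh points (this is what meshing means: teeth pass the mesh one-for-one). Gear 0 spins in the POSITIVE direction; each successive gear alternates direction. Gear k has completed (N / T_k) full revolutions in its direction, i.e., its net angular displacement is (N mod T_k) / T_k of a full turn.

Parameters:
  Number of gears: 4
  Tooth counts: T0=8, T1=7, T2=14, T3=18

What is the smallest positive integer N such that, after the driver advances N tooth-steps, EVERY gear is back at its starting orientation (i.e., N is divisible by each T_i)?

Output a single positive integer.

Answer: 504

Derivation:
Gear k returns to start when N is a multiple of T_k.
All gears at start simultaneously when N is a common multiple of [8, 7, 14, 18]; the smallest such N is lcm(8, 7, 14, 18).
Start: lcm = T0 = 8
Fold in T1=7: gcd(8, 7) = 1; lcm(8, 7) = 8 * 7 / 1 = 56 / 1 = 56
Fold in T2=14: gcd(56, 14) = 14; lcm(56, 14) = 56 * 14 / 14 = 784 / 14 = 56
Fold in T3=18: gcd(56, 18) = 2; lcm(56, 18) = 56 * 18 / 2 = 1008 / 2 = 504
Full cycle length = 504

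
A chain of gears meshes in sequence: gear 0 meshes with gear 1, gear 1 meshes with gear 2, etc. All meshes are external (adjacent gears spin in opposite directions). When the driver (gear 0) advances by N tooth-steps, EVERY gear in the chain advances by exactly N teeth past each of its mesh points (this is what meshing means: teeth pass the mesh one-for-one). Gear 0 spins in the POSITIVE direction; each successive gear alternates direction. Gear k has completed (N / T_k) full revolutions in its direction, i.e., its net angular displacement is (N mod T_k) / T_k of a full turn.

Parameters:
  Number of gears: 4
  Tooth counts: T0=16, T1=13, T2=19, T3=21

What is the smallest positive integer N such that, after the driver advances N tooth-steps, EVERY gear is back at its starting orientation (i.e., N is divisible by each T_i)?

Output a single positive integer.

Gear k returns to start when N is a multiple of T_k.
All gears at start simultaneously when N is a common multiple of [16, 13, 19, 21]; the smallest such N is lcm(16, 13, 19, 21).
Start: lcm = T0 = 16
Fold in T1=13: gcd(16, 13) = 1; lcm(16, 13) = 16 * 13 / 1 = 208 / 1 = 208
Fold in T2=19: gcd(208, 19) = 1; lcm(208, 19) = 208 * 19 / 1 = 3952 / 1 = 3952
Fold in T3=21: gcd(3952, 21) = 1; lcm(3952, 21) = 3952 * 21 / 1 = 82992 / 1 = 82992
Full cycle length = 82992

Answer: 82992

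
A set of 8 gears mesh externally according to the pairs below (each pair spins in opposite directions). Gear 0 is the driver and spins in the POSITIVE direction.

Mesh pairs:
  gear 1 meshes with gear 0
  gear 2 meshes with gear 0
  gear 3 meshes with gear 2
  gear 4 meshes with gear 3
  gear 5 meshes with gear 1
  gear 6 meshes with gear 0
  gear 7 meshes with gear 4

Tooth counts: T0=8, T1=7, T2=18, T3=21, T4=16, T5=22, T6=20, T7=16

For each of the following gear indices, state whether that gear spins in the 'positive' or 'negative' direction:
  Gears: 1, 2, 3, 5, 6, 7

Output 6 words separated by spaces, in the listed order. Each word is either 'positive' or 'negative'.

Answer: negative negative positive positive negative positive

Derivation:
Gear 0 (driver): positive (depth 0)
  gear 1: meshes with gear 0 -> depth 1 -> negative (opposite of gear 0)
  gear 2: meshes with gear 0 -> depth 1 -> negative (opposite of gear 0)
  gear 3: meshes with gear 2 -> depth 2 -> positive (opposite of gear 2)
  gear 4: meshes with gear 3 -> depth 3 -> negative (opposite of gear 3)
  gear 5: meshes with gear 1 -> depth 2 -> positive (opposite of gear 1)
  gear 6: meshes with gear 0 -> depth 1 -> negative (opposite of gear 0)
  gear 7: meshes with gear 4 -> depth 4 -> positive (opposite of gear 4)
Queried indices 1, 2, 3, 5, 6, 7 -> negative, negative, positive, positive, negative, positive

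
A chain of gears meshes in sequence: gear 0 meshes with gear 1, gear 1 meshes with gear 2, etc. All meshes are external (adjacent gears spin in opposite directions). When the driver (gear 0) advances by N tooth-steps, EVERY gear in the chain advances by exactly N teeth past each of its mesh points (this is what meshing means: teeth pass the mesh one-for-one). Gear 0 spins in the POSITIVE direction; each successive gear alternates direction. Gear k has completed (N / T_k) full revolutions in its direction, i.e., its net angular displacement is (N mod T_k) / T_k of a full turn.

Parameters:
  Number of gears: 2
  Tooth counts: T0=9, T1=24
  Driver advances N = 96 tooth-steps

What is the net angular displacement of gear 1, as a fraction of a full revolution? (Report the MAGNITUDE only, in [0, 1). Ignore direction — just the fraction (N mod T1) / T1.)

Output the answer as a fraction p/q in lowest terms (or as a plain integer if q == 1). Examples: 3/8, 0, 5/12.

Chain of 2 gears, tooth counts: [9, 24]
  gear 0: T0=9, direction=positive, advance = 96 mod 9 = 6 teeth = 6/9 turn
  gear 1: T1=24, direction=negative, advance = 96 mod 24 = 0 teeth = 0/24 turn
Gear 1: 96 mod 24 = 0
Fraction = 0 / 24 = 0/1 (gcd(0,24)=24) = 0

Answer: 0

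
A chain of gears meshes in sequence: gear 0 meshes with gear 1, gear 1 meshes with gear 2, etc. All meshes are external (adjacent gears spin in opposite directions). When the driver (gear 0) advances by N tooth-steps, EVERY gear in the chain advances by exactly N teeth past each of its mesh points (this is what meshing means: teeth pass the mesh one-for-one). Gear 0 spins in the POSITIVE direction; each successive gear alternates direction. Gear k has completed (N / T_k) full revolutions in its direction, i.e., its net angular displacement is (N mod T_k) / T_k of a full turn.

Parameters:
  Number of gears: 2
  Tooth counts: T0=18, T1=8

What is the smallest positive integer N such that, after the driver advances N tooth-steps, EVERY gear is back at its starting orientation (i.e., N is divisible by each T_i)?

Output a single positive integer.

Answer: 72

Derivation:
Gear k returns to start when N is a multiple of T_k.
All gears at start simultaneously when N is a common multiple of [18, 8]; the smallest such N is lcm(18, 8).
Start: lcm = T0 = 18
Fold in T1=8: gcd(18, 8) = 2; lcm(18, 8) = 18 * 8 / 2 = 144 / 2 = 72
Full cycle length = 72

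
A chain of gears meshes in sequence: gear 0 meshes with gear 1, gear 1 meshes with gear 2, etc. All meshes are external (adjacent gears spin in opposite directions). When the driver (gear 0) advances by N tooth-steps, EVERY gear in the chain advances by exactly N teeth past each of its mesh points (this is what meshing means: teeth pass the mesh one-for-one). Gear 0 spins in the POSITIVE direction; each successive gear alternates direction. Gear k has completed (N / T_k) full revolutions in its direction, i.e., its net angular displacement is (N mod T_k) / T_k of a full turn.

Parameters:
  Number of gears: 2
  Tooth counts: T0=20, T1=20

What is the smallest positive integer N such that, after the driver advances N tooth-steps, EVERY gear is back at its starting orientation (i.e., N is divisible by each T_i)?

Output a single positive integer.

Answer: 20

Derivation:
Gear k returns to start when N is a multiple of T_k.
All gears at start simultaneously when N is a common multiple of [20, 20]; the smallest such N is lcm(20, 20).
Start: lcm = T0 = 20
Fold in T1=20: gcd(20, 20) = 20; lcm(20, 20) = 20 * 20 / 20 = 400 / 20 = 20
Full cycle length = 20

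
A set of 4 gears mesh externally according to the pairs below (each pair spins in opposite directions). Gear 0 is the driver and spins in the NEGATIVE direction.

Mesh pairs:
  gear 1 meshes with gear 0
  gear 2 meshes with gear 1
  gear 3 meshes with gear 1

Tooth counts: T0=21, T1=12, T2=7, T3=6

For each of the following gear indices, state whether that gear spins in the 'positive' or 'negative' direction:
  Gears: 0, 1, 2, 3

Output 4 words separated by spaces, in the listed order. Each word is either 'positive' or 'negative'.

Answer: negative positive negative negative

Derivation:
Gear 0 (driver): negative (depth 0)
  gear 1: meshes with gear 0 -> depth 1 -> positive (opposite of gear 0)
  gear 2: meshes with gear 1 -> depth 2 -> negative (opposite of gear 1)
  gear 3: meshes with gear 1 -> depth 2 -> negative (opposite of gear 1)
Queried indices 0, 1, 2, 3 -> negative, positive, negative, negative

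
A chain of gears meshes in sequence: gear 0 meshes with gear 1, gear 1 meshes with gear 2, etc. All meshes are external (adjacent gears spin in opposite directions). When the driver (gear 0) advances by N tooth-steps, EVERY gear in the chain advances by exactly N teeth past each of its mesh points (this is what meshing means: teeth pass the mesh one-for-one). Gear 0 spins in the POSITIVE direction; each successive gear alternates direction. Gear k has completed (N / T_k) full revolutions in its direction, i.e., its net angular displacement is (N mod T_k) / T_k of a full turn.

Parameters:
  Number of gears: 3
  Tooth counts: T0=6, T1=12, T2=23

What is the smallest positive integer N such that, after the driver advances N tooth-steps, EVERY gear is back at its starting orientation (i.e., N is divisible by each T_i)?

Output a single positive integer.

Answer: 276

Derivation:
Gear k returns to start when N is a multiple of T_k.
All gears at start simultaneously when N is a common multiple of [6, 12, 23]; the smallest such N is lcm(6, 12, 23).
Start: lcm = T0 = 6
Fold in T1=12: gcd(6, 12) = 6; lcm(6, 12) = 6 * 12 / 6 = 72 / 6 = 12
Fold in T2=23: gcd(12, 23) = 1; lcm(12, 23) = 12 * 23 / 1 = 276 / 1 = 276
Full cycle length = 276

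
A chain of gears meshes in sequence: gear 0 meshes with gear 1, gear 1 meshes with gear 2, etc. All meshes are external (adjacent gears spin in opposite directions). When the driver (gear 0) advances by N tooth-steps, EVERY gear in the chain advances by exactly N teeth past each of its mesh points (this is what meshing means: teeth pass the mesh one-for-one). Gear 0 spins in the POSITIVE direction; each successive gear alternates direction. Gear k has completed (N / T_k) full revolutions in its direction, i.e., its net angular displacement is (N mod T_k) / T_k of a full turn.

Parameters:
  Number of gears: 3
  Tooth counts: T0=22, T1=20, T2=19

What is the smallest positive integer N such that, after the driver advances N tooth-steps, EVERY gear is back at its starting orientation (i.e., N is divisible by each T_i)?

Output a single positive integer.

Answer: 4180

Derivation:
Gear k returns to start when N is a multiple of T_k.
All gears at start simultaneously when N is a common multiple of [22, 20, 19]; the smallest such N is lcm(22, 20, 19).
Start: lcm = T0 = 22
Fold in T1=20: gcd(22, 20) = 2; lcm(22, 20) = 22 * 20 / 2 = 440 / 2 = 220
Fold in T2=19: gcd(220, 19) = 1; lcm(220, 19) = 220 * 19 / 1 = 4180 / 1 = 4180
Full cycle length = 4180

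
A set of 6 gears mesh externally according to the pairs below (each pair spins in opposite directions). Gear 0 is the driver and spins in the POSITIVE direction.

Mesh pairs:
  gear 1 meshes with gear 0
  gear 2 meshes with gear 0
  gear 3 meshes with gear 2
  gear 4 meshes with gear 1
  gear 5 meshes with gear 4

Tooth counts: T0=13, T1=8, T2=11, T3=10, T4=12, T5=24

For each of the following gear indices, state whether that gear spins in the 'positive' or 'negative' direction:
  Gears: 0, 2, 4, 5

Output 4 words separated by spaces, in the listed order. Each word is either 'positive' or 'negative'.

Answer: positive negative positive negative

Derivation:
Gear 0 (driver): positive (depth 0)
  gear 1: meshes with gear 0 -> depth 1 -> negative (opposite of gear 0)
  gear 2: meshes with gear 0 -> depth 1 -> negative (opposite of gear 0)
  gear 3: meshes with gear 2 -> depth 2 -> positive (opposite of gear 2)
  gear 4: meshes with gear 1 -> depth 2 -> positive (opposite of gear 1)
  gear 5: meshes with gear 4 -> depth 3 -> negative (opposite of gear 4)
Queried indices 0, 2, 4, 5 -> positive, negative, positive, negative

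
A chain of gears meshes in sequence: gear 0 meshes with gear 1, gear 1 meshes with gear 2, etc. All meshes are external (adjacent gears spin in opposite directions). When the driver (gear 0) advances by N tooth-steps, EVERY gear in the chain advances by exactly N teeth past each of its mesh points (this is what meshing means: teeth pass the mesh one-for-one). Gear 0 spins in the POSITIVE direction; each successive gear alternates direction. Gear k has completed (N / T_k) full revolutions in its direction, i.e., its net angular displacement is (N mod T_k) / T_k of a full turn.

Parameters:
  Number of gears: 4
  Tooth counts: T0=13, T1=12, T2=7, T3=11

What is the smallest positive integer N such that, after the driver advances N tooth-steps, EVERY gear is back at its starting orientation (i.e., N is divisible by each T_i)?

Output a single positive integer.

Gear k returns to start when N is a multiple of T_k.
All gears at start simultaneously when N is a common multiple of [13, 12, 7, 11]; the smallest such N is lcm(13, 12, 7, 11).
Start: lcm = T0 = 13
Fold in T1=12: gcd(13, 12) = 1; lcm(13, 12) = 13 * 12 / 1 = 156 / 1 = 156
Fold in T2=7: gcd(156, 7) = 1; lcm(156, 7) = 156 * 7 / 1 = 1092 / 1 = 1092
Fold in T3=11: gcd(1092, 11) = 1; lcm(1092, 11) = 1092 * 11 / 1 = 12012 / 1 = 12012
Full cycle length = 12012

Answer: 12012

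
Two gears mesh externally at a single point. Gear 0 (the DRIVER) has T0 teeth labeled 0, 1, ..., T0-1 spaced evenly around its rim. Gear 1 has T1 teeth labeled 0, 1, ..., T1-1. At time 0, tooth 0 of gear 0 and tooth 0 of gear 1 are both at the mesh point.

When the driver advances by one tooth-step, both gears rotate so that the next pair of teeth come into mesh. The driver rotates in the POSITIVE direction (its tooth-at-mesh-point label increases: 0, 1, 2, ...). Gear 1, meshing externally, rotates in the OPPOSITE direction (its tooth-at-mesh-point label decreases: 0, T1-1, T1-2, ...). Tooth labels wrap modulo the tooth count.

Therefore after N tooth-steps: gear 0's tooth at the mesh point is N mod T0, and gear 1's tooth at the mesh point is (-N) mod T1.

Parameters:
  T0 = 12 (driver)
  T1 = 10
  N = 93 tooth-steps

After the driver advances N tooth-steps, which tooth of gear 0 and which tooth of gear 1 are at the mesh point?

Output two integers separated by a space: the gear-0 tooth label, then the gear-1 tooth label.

Gear 0 (driver, T0=12): tooth at mesh = N mod T0
  93 = 7 * 12 + 9, so 93 mod 12 = 9
  gear 0 tooth = 9
Gear 1 (driven, T1=10): tooth at mesh = (-N) mod T1
  93 = 9 * 10 + 3, so 93 mod 10 = 3
  (-93) mod 10 = (-3) mod 10 = 10 - 3 = 7
Mesh after 93 steps: gear-0 tooth 9 meets gear-1 tooth 7

Answer: 9 7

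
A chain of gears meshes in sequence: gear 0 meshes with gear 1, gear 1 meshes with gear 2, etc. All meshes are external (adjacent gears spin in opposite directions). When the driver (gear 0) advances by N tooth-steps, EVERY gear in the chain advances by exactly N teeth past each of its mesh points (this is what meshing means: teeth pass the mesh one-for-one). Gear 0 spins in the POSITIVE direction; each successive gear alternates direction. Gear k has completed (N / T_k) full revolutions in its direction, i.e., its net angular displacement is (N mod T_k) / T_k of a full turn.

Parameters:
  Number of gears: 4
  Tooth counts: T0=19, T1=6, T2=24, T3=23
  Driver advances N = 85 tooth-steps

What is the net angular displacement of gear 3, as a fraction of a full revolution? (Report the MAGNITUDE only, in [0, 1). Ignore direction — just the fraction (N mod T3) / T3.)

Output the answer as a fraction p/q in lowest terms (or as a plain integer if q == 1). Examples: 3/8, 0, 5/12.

Answer: 16/23

Derivation:
Chain of 4 gears, tooth counts: [19, 6, 24, 23]
  gear 0: T0=19, direction=positive, advance = 85 mod 19 = 9 teeth = 9/19 turn
  gear 1: T1=6, direction=negative, advance = 85 mod 6 = 1 teeth = 1/6 turn
  gear 2: T2=24, direction=positive, advance = 85 mod 24 = 13 teeth = 13/24 turn
  gear 3: T3=23, direction=negative, advance = 85 mod 23 = 16 teeth = 16/23 turn
Gear 3: 85 mod 23 = 16
Fraction = 16 / 23 = 16/23 (gcd(16,23)=1) = 16/23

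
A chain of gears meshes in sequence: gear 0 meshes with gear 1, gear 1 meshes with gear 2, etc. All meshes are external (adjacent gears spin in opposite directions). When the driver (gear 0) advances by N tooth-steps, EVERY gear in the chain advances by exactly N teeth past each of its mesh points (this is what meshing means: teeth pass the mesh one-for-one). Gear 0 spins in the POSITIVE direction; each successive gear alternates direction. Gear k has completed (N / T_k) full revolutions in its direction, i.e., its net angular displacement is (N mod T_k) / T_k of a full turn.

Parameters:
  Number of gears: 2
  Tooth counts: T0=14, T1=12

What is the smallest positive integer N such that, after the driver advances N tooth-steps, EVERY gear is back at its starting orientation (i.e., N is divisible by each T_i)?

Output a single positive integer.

Gear k returns to start when N is a multiple of T_k.
All gears at start simultaneously when N is a common multiple of [14, 12]; the smallest such N is lcm(14, 12).
Start: lcm = T0 = 14
Fold in T1=12: gcd(14, 12) = 2; lcm(14, 12) = 14 * 12 / 2 = 168 / 2 = 84
Full cycle length = 84

Answer: 84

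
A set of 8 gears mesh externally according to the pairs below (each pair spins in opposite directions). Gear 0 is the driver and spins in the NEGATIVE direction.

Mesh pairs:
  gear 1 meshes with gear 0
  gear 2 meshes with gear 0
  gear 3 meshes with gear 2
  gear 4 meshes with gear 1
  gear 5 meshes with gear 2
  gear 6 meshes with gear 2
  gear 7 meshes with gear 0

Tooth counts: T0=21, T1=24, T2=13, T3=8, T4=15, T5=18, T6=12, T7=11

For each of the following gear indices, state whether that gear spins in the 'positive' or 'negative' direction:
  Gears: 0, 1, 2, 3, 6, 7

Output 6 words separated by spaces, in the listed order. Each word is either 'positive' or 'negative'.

Answer: negative positive positive negative negative positive

Derivation:
Gear 0 (driver): negative (depth 0)
  gear 1: meshes with gear 0 -> depth 1 -> positive (opposite of gear 0)
  gear 2: meshes with gear 0 -> depth 1 -> positive (opposite of gear 0)
  gear 3: meshes with gear 2 -> depth 2 -> negative (opposite of gear 2)
  gear 4: meshes with gear 1 -> depth 2 -> negative (opposite of gear 1)
  gear 5: meshes with gear 2 -> depth 2 -> negative (opposite of gear 2)
  gear 6: meshes with gear 2 -> depth 2 -> negative (opposite of gear 2)
  gear 7: meshes with gear 0 -> depth 1 -> positive (opposite of gear 0)
Queried indices 0, 1, 2, 3, 6, 7 -> negative, positive, positive, negative, negative, positive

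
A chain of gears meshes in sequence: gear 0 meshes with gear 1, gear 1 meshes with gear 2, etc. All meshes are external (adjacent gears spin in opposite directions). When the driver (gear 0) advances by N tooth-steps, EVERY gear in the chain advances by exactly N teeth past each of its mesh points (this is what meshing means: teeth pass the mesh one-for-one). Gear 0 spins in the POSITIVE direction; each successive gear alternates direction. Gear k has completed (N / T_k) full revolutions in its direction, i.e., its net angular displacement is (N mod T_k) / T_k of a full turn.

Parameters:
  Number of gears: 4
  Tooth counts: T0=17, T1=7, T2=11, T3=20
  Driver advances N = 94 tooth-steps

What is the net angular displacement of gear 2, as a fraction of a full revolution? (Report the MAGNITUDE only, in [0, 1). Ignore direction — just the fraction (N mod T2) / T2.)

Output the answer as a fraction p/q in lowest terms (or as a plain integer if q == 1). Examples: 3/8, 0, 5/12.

Answer: 6/11

Derivation:
Chain of 4 gears, tooth counts: [17, 7, 11, 20]
  gear 0: T0=17, direction=positive, advance = 94 mod 17 = 9 teeth = 9/17 turn
  gear 1: T1=7, direction=negative, advance = 94 mod 7 = 3 teeth = 3/7 turn
  gear 2: T2=11, direction=positive, advance = 94 mod 11 = 6 teeth = 6/11 turn
  gear 3: T3=20, direction=negative, advance = 94 mod 20 = 14 teeth = 14/20 turn
Gear 2: 94 mod 11 = 6
Fraction = 6 / 11 = 6/11 (gcd(6,11)=1) = 6/11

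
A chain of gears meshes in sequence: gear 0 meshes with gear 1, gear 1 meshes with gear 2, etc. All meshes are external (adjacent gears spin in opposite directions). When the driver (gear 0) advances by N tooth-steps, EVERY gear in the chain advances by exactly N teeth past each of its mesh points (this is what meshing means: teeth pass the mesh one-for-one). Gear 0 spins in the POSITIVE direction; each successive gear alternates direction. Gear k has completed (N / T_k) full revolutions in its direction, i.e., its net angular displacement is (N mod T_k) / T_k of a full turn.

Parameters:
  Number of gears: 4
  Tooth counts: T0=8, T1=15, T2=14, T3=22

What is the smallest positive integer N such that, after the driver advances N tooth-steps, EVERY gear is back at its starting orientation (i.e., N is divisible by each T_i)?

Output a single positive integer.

Answer: 9240

Derivation:
Gear k returns to start when N is a multiple of T_k.
All gears at start simultaneously when N is a common multiple of [8, 15, 14, 22]; the smallest such N is lcm(8, 15, 14, 22).
Start: lcm = T0 = 8
Fold in T1=15: gcd(8, 15) = 1; lcm(8, 15) = 8 * 15 / 1 = 120 / 1 = 120
Fold in T2=14: gcd(120, 14) = 2; lcm(120, 14) = 120 * 14 / 2 = 1680 / 2 = 840
Fold in T3=22: gcd(840, 22) = 2; lcm(840, 22) = 840 * 22 / 2 = 18480 / 2 = 9240
Full cycle length = 9240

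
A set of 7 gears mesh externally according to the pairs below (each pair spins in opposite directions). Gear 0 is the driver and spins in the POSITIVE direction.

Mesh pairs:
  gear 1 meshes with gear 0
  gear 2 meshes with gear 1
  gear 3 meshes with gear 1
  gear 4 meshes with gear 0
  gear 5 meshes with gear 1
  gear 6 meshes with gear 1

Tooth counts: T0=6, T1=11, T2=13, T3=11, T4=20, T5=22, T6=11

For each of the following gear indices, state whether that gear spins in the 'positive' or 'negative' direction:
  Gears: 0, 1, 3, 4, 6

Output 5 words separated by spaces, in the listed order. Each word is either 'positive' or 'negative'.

Gear 0 (driver): positive (depth 0)
  gear 1: meshes with gear 0 -> depth 1 -> negative (opposite of gear 0)
  gear 2: meshes with gear 1 -> depth 2 -> positive (opposite of gear 1)
  gear 3: meshes with gear 1 -> depth 2 -> positive (opposite of gear 1)
  gear 4: meshes with gear 0 -> depth 1 -> negative (opposite of gear 0)
  gear 5: meshes with gear 1 -> depth 2 -> positive (opposite of gear 1)
  gear 6: meshes with gear 1 -> depth 2 -> positive (opposite of gear 1)
Queried indices 0, 1, 3, 4, 6 -> positive, negative, positive, negative, positive

Answer: positive negative positive negative positive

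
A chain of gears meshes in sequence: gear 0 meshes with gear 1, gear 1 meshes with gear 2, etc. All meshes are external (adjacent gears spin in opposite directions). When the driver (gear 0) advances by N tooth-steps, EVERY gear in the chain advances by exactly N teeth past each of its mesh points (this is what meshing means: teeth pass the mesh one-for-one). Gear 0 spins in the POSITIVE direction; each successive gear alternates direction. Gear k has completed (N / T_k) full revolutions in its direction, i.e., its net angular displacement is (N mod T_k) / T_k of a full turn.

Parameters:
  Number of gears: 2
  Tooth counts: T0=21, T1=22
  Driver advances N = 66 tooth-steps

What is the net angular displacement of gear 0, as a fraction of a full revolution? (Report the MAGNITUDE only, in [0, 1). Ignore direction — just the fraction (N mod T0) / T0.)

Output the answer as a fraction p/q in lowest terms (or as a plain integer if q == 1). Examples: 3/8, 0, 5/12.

Chain of 2 gears, tooth counts: [21, 22]
  gear 0: T0=21, direction=positive, advance = 66 mod 21 = 3 teeth = 3/21 turn
  gear 1: T1=22, direction=negative, advance = 66 mod 22 = 0 teeth = 0/22 turn
Gear 0: 66 mod 21 = 3
Fraction = 3 / 21 = 1/7 (gcd(3,21)=3) = 1/7

Answer: 1/7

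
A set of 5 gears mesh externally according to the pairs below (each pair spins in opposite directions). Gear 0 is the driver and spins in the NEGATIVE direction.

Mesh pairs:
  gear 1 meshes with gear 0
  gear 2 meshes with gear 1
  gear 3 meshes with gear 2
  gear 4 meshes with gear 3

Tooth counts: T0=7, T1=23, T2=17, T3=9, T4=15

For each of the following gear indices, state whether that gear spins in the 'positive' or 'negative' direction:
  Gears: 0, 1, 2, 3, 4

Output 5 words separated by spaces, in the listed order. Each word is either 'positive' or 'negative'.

Answer: negative positive negative positive negative

Derivation:
Gear 0 (driver): negative (depth 0)
  gear 1: meshes with gear 0 -> depth 1 -> positive (opposite of gear 0)
  gear 2: meshes with gear 1 -> depth 2 -> negative (opposite of gear 1)
  gear 3: meshes with gear 2 -> depth 3 -> positive (opposite of gear 2)
  gear 4: meshes with gear 3 -> depth 4 -> negative (opposite of gear 3)
Queried indices 0, 1, 2, 3, 4 -> negative, positive, negative, positive, negative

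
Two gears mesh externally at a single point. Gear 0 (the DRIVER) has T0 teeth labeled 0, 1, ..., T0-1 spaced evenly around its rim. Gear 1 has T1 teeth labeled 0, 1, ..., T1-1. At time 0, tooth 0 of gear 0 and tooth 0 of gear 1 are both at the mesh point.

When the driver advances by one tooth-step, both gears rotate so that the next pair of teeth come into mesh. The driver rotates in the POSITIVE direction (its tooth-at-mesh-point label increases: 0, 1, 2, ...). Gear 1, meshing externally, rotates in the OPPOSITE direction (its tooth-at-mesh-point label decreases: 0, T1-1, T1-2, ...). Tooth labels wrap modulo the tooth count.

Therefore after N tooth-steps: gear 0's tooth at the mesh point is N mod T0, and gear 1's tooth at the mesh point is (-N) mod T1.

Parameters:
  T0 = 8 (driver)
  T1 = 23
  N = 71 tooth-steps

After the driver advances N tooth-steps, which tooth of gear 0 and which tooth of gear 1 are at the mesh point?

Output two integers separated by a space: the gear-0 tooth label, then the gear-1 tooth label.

Answer: 7 21

Derivation:
Gear 0 (driver, T0=8): tooth at mesh = N mod T0
  71 = 8 * 8 + 7, so 71 mod 8 = 7
  gear 0 tooth = 7
Gear 1 (driven, T1=23): tooth at mesh = (-N) mod T1
  71 = 3 * 23 + 2, so 71 mod 23 = 2
  (-71) mod 23 = (-2) mod 23 = 23 - 2 = 21
Mesh after 71 steps: gear-0 tooth 7 meets gear-1 tooth 21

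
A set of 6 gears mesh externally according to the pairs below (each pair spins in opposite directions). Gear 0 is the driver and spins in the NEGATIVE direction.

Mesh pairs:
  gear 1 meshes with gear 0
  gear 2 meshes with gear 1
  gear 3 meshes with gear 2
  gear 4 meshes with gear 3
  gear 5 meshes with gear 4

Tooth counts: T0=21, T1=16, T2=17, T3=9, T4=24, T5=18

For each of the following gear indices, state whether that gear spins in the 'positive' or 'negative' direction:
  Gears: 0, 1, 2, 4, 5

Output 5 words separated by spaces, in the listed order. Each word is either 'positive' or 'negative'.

Gear 0 (driver): negative (depth 0)
  gear 1: meshes with gear 0 -> depth 1 -> positive (opposite of gear 0)
  gear 2: meshes with gear 1 -> depth 2 -> negative (opposite of gear 1)
  gear 3: meshes with gear 2 -> depth 3 -> positive (opposite of gear 2)
  gear 4: meshes with gear 3 -> depth 4 -> negative (opposite of gear 3)
  gear 5: meshes with gear 4 -> depth 5 -> positive (opposite of gear 4)
Queried indices 0, 1, 2, 4, 5 -> negative, positive, negative, negative, positive

Answer: negative positive negative negative positive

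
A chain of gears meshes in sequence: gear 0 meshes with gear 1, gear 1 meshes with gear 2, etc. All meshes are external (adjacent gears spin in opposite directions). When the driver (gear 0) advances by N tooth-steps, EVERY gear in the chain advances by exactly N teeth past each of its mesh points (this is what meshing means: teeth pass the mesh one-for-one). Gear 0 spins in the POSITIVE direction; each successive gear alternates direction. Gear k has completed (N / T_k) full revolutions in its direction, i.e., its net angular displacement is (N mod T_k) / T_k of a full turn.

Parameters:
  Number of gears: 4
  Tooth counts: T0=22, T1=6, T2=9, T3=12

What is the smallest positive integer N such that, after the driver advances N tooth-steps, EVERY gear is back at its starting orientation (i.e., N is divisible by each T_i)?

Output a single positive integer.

Answer: 396

Derivation:
Gear k returns to start when N is a multiple of T_k.
All gears at start simultaneously when N is a common multiple of [22, 6, 9, 12]; the smallest such N is lcm(22, 6, 9, 12).
Start: lcm = T0 = 22
Fold in T1=6: gcd(22, 6) = 2; lcm(22, 6) = 22 * 6 / 2 = 132 / 2 = 66
Fold in T2=9: gcd(66, 9) = 3; lcm(66, 9) = 66 * 9 / 3 = 594 / 3 = 198
Fold in T3=12: gcd(198, 12) = 6; lcm(198, 12) = 198 * 12 / 6 = 2376 / 6 = 396
Full cycle length = 396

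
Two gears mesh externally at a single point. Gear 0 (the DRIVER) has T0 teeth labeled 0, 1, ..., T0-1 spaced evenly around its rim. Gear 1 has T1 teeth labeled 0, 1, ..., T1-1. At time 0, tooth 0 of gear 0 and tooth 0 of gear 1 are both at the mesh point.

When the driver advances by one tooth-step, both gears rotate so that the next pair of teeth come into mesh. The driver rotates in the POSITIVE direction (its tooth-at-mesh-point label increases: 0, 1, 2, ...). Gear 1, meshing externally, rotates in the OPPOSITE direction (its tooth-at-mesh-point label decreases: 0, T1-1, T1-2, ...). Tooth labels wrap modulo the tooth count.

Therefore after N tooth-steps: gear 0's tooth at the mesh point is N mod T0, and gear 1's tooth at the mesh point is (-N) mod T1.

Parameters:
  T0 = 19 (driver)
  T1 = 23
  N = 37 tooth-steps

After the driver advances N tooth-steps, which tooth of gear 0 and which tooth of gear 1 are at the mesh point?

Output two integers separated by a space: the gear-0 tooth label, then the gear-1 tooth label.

Gear 0 (driver, T0=19): tooth at mesh = N mod T0
  37 = 1 * 19 + 18, so 37 mod 19 = 18
  gear 0 tooth = 18
Gear 1 (driven, T1=23): tooth at mesh = (-N) mod T1
  37 = 1 * 23 + 14, so 37 mod 23 = 14
  (-37) mod 23 = (-14) mod 23 = 23 - 14 = 9
Mesh after 37 steps: gear-0 tooth 18 meets gear-1 tooth 9

Answer: 18 9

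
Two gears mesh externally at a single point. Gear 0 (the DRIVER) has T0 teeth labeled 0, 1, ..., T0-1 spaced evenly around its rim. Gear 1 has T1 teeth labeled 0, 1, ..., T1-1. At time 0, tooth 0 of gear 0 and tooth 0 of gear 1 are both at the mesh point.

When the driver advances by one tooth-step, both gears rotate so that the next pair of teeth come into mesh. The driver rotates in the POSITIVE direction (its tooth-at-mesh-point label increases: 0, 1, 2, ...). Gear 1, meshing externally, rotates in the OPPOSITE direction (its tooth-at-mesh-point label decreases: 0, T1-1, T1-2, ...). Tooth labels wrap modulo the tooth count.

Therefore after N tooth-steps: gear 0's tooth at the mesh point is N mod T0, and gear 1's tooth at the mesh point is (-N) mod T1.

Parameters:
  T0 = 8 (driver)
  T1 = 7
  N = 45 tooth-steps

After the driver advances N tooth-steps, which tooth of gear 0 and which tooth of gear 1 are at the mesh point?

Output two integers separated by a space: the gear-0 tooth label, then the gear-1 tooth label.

Answer: 5 4

Derivation:
Gear 0 (driver, T0=8): tooth at mesh = N mod T0
  45 = 5 * 8 + 5, so 45 mod 8 = 5
  gear 0 tooth = 5
Gear 1 (driven, T1=7): tooth at mesh = (-N) mod T1
  45 = 6 * 7 + 3, so 45 mod 7 = 3
  (-45) mod 7 = (-3) mod 7 = 7 - 3 = 4
Mesh after 45 steps: gear-0 tooth 5 meets gear-1 tooth 4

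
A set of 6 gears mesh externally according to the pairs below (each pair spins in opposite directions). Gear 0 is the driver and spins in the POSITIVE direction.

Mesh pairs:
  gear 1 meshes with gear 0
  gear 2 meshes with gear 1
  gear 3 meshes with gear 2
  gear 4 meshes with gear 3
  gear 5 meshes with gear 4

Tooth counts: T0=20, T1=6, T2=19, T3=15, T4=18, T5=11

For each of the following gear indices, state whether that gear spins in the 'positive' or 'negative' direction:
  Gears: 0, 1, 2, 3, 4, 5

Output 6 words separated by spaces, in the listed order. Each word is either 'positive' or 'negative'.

Gear 0 (driver): positive (depth 0)
  gear 1: meshes with gear 0 -> depth 1 -> negative (opposite of gear 0)
  gear 2: meshes with gear 1 -> depth 2 -> positive (opposite of gear 1)
  gear 3: meshes with gear 2 -> depth 3 -> negative (opposite of gear 2)
  gear 4: meshes with gear 3 -> depth 4 -> positive (opposite of gear 3)
  gear 5: meshes with gear 4 -> depth 5 -> negative (opposite of gear 4)
Queried indices 0, 1, 2, 3, 4, 5 -> positive, negative, positive, negative, positive, negative

Answer: positive negative positive negative positive negative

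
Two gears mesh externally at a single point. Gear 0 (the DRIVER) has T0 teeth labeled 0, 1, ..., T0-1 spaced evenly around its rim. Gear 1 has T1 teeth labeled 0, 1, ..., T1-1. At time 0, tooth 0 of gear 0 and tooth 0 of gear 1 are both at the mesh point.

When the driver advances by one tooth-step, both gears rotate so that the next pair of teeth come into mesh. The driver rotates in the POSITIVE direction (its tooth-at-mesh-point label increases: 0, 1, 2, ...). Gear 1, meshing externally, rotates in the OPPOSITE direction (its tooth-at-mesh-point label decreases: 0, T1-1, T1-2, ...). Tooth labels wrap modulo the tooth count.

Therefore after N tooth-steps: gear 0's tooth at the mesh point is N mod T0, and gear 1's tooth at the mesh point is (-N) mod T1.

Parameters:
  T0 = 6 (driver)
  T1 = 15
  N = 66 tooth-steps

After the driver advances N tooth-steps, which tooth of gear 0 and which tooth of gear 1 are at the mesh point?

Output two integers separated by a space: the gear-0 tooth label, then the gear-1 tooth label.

Answer: 0 9

Derivation:
Gear 0 (driver, T0=6): tooth at mesh = N mod T0
  66 = 11 * 6 + 0, so 66 mod 6 = 0
  gear 0 tooth = 0
Gear 1 (driven, T1=15): tooth at mesh = (-N) mod T1
  66 = 4 * 15 + 6, so 66 mod 15 = 6
  (-66) mod 15 = (-6) mod 15 = 15 - 6 = 9
Mesh after 66 steps: gear-0 tooth 0 meets gear-1 tooth 9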